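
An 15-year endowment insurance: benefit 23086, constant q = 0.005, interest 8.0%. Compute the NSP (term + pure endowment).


Term component = 960.9094
Pure endowment = 15_p_x * v^15 * benefit = 0.927569 * 0.315242 * 23086 = 6750.5409
NSP = 7711.4502


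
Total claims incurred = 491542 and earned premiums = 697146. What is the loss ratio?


Loss ratio = claims / premiums
= 491542 / 697146
= 0.7051


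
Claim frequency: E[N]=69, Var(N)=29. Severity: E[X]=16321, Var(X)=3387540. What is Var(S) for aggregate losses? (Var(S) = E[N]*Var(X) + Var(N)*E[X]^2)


Var(S) = E[N]*Var(X) + Var(N)*E[X]^2
= 69*3387540 + 29*16321^2
= 233740260 + 7724876189
= 7.9586e+09


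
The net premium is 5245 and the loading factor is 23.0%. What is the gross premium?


Gross = net * (1 + loading)
= 5245 * (1 + 0.23)
= 5245 * 1.23
= 6451.35


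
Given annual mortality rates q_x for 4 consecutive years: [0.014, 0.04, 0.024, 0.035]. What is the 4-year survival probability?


p_k = 1 - q_k for each year
Survival = product of (1 - q_k)
= 0.986 * 0.96 * 0.976 * 0.965
= 0.8915


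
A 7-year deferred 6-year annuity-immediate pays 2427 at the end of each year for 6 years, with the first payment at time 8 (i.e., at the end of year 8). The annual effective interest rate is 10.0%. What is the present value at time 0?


PV at time 7 of the 6-year annuity-immediate:
a_n = 2427 * (1-(1+0.1)^(-6))/0.1 = 10570.2177
Discount back 7 years to time 0:
PV = 10570.2177 * (1+0.1)^(-7)
= 10570.2177 * 0.513158
= 5424.193


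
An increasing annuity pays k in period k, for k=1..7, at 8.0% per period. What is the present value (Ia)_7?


(Ia)_n = sum_{k=1}^{n} k * v^k, v = 1/(1+i)
v = 0.925926
Sum computed term by term:
(Ia)_7 = 19.2306


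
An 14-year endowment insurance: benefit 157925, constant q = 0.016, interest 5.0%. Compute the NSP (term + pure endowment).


Term component = 22856.902
Pure endowment = 14_p_x * v^14 * benefit = 0.797869 * 0.505068 * 157925 = 63640.2792
NSP = 86497.1812


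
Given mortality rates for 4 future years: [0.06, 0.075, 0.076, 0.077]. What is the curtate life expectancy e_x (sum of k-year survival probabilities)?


e_x = sum_{k=1}^{n} k_p_x
k_p_x values:
  1_p_x = 0.94
  2_p_x = 0.8695
  3_p_x = 0.803418
  4_p_x = 0.741555
e_x = 3.3545


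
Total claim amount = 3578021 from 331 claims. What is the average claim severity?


severity = total / number
= 3578021 / 331
= 10809.7311


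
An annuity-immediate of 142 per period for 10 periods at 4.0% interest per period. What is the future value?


FV = PMT * ((1+i)^n - 1) / i
= 142 * ((1.04)^10 - 1) / 0.04
= 142 * (1.480244 - 1) / 0.04
= 1704.8672


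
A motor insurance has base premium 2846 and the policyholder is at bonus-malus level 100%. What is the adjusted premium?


adjusted = base * BM_level / 100
= 2846 * 100 / 100
= 2846 * 1.0
= 2846.0


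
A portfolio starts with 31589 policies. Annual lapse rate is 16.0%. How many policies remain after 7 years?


remaining = initial * (1 - lapse)^years
= 31589 * (1 - 0.16)^7
= 31589 * 0.29509
= 9321.609


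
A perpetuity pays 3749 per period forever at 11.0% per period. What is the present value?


PV = PMT / i
= 3749 / 0.11
= 34081.8182


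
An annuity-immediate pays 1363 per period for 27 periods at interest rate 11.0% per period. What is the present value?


PV = PMT * (1 - (1+i)^(-n)) / i
= 1363 * (1 - (1+0.11)^(-27)) / 0.11
= 1363 * (1 - 0.059742) / 0.11
= 1363 * 8.5478
= 11650.6517


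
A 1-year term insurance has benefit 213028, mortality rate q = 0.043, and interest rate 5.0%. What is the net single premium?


NSP = benefit * q * v
v = 1/(1+i) = 0.952381
NSP = 213028 * 0.043 * 0.952381
= 8724.0038


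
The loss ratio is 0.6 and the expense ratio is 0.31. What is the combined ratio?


Combined ratio = loss ratio + expense ratio
= 0.6 + 0.31
= 0.91


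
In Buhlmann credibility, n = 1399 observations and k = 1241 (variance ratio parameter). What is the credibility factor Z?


Z = n / (n + k)
= 1399 / (1399 + 1241)
= 1399 / 2640
= 0.5299


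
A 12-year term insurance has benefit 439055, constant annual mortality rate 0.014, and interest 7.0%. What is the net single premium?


NSP = benefit * sum_{k=0}^{n-1} k_p_x * q * v^(k+1)
With constant q=0.014, v=0.934579
Sum = 0.104183
NSP = 439055 * 0.104183
= 45742.074


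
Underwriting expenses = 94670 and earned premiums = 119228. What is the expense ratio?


Expense ratio = expenses / premiums
= 94670 / 119228
= 0.794


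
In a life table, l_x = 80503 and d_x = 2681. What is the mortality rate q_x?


q_x = d_x / l_x
= 2681 / 80503
= 0.0333


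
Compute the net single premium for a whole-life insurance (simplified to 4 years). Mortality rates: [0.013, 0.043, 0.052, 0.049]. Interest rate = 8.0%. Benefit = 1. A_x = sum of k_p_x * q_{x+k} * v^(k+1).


v = 0.925926
Year 0: k_p_x=1.0, q=0.013, term=0.012037
Year 1: k_p_x=0.987, q=0.043, term=0.036386
Year 2: k_p_x=0.944559, q=0.052, term=0.038991
Year 3: k_p_x=0.895442, q=0.049, term=0.032251
A_x = 0.1197


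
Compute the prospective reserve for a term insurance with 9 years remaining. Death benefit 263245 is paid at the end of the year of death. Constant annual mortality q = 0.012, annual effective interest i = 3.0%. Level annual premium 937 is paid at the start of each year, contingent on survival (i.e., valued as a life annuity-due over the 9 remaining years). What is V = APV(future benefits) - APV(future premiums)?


v = 1/(1+i) = 0.970874
APV(future benefits) per unit = sum_{k=0}^{8} k_p_x * q * v^(k+1) = 0.089284
APV(future benefits) = 263245 * 0.089284 = 23503.4492
Life annuity-due factor ä_{x:9} = sum_{k=0}^{8} k_p_x * v^k = 7.663505
APV(future premiums) = 937 * 7.663505 = 7180.7042
V = 23503.4492 - 7180.7042
= 16322.7449


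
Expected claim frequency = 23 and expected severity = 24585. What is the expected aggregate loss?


E[S] = E[N] * E[X]
= 23 * 24585
= 565455


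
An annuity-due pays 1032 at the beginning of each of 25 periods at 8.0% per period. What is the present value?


PV_due = PMT * (1-(1+i)^(-n))/i * (1+i)
PV_immediate = 11016.369
PV_due = 11016.369 * 1.08
= 11897.6785


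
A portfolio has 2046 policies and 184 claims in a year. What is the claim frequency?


frequency = claims / policies
= 184 / 2046
= 0.0899


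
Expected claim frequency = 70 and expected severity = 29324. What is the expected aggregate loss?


E[S] = E[N] * E[X]
= 70 * 29324
= 2.0527e+06


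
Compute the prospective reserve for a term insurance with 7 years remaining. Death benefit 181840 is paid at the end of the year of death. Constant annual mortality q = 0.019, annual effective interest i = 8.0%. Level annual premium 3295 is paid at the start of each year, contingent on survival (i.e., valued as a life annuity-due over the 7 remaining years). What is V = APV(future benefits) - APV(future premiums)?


v = 1/(1+i) = 0.925926
APV(future benefits) per unit = sum_{k=0}^{6} k_p_x * q * v^(k+1) = 0.094007
APV(future benefits) = 181840 * 0.094007 = 17094.2986
Life annuity-due factor ä_{x:7} = sum_{k=0}^{6} k_p_x * v^k = 5.343576
APV(future premiums) = 3295 * 5.343576 = 17607.084
V = 17094.2986 - 17607.084
= -512.7854


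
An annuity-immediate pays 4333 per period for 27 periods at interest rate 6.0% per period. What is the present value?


PV = PMT * (1 - (1+i)^(-n)) / i
= 4333 * (1 - (1+0.06)^(-27)) / 0.06
= 4333 * (1 - 0.207368) / 0.06
= 4333 * 13.210534
= 57241.2444


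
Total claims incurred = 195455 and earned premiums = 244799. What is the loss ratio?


Loss ratio = claims / premiums
= 195455 / 244799
= 0.7984


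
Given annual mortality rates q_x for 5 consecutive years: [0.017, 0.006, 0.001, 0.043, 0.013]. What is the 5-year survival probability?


p_k = 1 - q_k for each year
Survival = product of (1 - q_k)
= 0.983 * 0.994 * 0.999 * 0.957 * 0.987
= 0.922


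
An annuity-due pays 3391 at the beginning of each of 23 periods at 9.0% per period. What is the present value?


PV_due = PMT * (1-(1+i)^(-n))/i * (1+i)
PV_immediate = 32486.4814
PV_due = 32486.4814 * 1.09
= 35410.2647


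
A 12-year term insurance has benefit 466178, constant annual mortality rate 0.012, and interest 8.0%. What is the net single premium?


NSP = benefit * sum_{k=0}^{n-1} k_p_x * q * v^(k+1)
With constant q=0.012, v=0.925926
Sum = 0.085623
NSP = 466178 * 0.085623
= 39915.5845


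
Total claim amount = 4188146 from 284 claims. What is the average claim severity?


severity = total / number
= 4188146 / 284
= 14746.993


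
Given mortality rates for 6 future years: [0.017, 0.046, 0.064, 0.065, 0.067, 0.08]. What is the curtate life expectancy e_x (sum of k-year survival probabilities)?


e_x = sum_{k=1}^{n} k_p_x
k_p_x values:
  1_p_x = 0.983
  2_p_x = 0.937782
  3_p_x = 0.877764
  4_p_x = 0.820709
  5_p_x = 0.765722
  6_p_x = 0.704464
e_x = 5.0894


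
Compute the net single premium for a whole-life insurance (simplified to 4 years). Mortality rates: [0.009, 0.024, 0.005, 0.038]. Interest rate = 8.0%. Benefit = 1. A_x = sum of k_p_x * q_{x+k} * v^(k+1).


v = 0.925926
Year 0: k_p_x=1.0, q=0.009, term=0.008333
Year 1: k_p_x=0.991, q=0.024, term=0.020391
Year 2: k_p_x=0.967216, q=0.005, term=0.003839
Year 3: k_p_x=0.96238, q=0.038, term=0.02688
A_x = 0.0594


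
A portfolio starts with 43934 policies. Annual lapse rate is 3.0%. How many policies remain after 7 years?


remaining = initial * (1 - lapse)^years
= 43934 * (1 - 0.03)^7
= 43934 * 0.807983
= 35497.9183


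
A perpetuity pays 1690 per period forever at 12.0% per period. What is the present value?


PV = PMT / i
= 1690 / 0.12
= 14083.3333


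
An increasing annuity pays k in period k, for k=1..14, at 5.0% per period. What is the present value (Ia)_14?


(Ia)_n = sum_{k=1}^{n} k * v^k, v = 1/(1+i)
v = 0.952381
Sum computed term by term:
(Ia)_14 = 66.4524


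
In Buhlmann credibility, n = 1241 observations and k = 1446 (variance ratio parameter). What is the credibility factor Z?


Z = n / (n + k)
= 1241 / (1241 + 1446)
= 1241 / 2687
= 0.4619


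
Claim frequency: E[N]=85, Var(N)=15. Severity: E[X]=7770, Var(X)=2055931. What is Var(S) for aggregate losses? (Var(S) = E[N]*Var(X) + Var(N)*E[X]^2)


Var(S) = E[N]*Var(X) + Var(N)*E[X]^2
= 85*2055931 + 15*7770^2
= 174754135 + 905593500
= 1.0803e+09


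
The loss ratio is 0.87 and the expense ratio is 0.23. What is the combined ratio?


Combined ratio = loss ratio + expense ratio
= 0.87 + 0.23
= 1.1


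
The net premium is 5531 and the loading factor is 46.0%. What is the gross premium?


Gross = net * (1 + loading)
= 5531 * (1 + 0.46)
= 5531 * 1.46
= 8075.26


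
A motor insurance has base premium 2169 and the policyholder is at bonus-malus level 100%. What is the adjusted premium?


adjusted = base * BM_level / 100
= 2169 * 100 / 100
= 2169 * 1.0
= 2169.0


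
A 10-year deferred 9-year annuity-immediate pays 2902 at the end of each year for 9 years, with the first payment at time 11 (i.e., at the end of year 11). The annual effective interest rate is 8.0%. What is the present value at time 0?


PV at time 10 of the 9-year annuity-immediate:
a_n = 2902 * (1-(1+0.08)^(-9))/0.08 = 18128.4687
Discount back 10 years to time 0:
PV = 18128.4687 * (1+0.08)^(-10)
= 18128.4687 * 0.463193
= 8396.9887


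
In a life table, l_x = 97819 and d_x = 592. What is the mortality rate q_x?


q_x = d_x / l_x
= 592 / 97819
= 0.0061


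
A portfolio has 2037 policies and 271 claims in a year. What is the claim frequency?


frequency = claims / policies
= 271 / 2037
= 0.133


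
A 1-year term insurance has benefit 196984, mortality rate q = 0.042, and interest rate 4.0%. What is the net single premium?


NSP = benefit * q * v
v = 1/(1+i) = 0.961538
NSP = 196984 * 0.042 * 0.961538
= 7955.1231


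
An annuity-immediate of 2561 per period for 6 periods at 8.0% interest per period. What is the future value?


FV = PMT * ((1+i)^n - 1) / i
= 2561 * ((1.08)^6 - 1) / 0.08
= 2561 * (1.586874 - 1) / 0.08
= 18787.3143


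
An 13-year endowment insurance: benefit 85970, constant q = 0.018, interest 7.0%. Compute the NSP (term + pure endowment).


Term component = 11822.4578
Pure endowment = 13_p_x * v^13 * benefit = 0.789677 * 0.414964 * 85970 = 28171.3175
NSP = 39993.7753


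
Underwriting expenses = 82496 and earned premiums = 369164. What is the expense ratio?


Expense ratio = expenses / premiums
= 82496 / 369164
= 0.2235


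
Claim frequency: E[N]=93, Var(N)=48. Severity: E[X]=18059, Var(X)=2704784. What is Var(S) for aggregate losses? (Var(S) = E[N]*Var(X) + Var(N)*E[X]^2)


Var(S) = E[N]*Var(X) + Var(N)*E[X]^2
= 93*2704784 + 48*18059^2
= 251544912 + 15654119088
= 1.5906e+10


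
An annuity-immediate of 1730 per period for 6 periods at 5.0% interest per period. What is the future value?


FV = PMT * ((1+i)^n - 1) / i
= 1730 * ((1.05)^6 - 1) / 0.05
= 1730 * (1.340096 - 1) / 0.05
= 11767.3092


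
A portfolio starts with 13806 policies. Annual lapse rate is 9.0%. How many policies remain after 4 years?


remaining = initial * (1 - lapse)^years
= 13806 * (1 - 0.09)^4
= 13806 * 0.68575
= 9467.4591


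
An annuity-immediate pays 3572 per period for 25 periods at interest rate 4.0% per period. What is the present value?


PV = PMT * (1 - (1+i)^(-n)) / i
= 3572 * (1 - (1+0.04)^(-25)) / 0.04
= 3572 * (1 - 0.375117) / 0.04
= 3572 * 15.62208
= 55802.0696


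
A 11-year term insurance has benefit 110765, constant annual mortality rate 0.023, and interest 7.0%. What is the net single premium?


NSP = benefit * sum_{k=0}^{n-1} k_p_x * q * v^(k+1)
With constant q=0.023, v=0.934579
Sum = 0.156349
NSP = 110765 * 0.156349
= 17318.0067


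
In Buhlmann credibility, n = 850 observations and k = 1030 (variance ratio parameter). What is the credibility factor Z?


Z = n / (n + k)
= 850 / (850 + 1030)
= 850 / 1880
= 0.4521


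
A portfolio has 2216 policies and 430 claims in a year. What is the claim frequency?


frequency = claims / policies
= 430 / 2216
= 0.194


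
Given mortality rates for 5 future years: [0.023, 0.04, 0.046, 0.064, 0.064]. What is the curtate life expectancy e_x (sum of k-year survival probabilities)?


e_x = sum_{k=1}^{n} k_p_x
k_p_x values:
  1_p_x = 0.977
  2_p_x = 0.93792
  3_p_x = 0.894776
  4_p_x = 0.83751
  5_p_x = 0.783909
e_x = 4.4311


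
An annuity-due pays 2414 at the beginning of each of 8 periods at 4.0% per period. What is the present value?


PV_due = PMT * (1-(1+i)^(-n))/i * (1+i)
PV_immediate = 16252.8461
PV_due = 16252.8461 * 1.04
= 16902.96


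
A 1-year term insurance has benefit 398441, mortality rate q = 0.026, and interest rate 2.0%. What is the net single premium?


NSP = benefit * q * v
v = 1/(1+i) = 0.980392
NSP = 398441 * 0.026 * 0.980392
= 10156.3392


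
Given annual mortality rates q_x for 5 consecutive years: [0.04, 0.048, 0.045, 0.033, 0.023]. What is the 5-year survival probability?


p_k = 1 - q_k for each year
Survival = product of (1 - q_k)
= 0.96 * 0.952 * 0.955 * 0.967 * 0.977
= 0.8246


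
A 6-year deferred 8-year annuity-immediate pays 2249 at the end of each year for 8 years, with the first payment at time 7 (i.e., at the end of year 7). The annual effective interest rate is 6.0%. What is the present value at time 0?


PV at time 6 of the 8-year annuity-immediate:
a_n = 2249 * (1-(1+0.06)^(-8))/0.06 = 13965.8263
Discount back 6 years to time 0:
PV = 13965.8263 * (1+0.06)^(-6)
= 13965.8263 * 0.704961
= 9845.3564


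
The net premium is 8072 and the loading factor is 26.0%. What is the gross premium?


Gross = net * (1 + loading)
= 8072 * (1 + 0.26)
= 8072 * 1.26
= 10170.72


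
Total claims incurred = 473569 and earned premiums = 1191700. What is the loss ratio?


Loss ratio = claims / premiums
= 473569 / 1191700
= 0.3974


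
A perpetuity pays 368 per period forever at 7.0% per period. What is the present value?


PV = PMT / i
= 368 / 0.07
= 5257.1429


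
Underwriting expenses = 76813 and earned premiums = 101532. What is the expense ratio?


Expense ratio = expenses / premiums
= 76813 / 101532
= 0.7565


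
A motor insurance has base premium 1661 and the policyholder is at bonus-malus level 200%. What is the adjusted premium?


adjusted = base * BM_level / 100
= 1661 * 200 / 100
= 1661 * 2.0
= 3322.0


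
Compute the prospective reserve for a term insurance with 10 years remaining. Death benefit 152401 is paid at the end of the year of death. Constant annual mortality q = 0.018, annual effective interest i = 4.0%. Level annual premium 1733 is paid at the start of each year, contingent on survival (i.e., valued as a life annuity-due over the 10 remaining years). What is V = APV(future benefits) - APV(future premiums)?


v = 1/(1+i) = 0.961538
APV(future benefits) per unit = sum_{k=0}^{9} k_p_x * q * v^(k+1) = 0.135511
APV(future benefits) = 152401 * 0.135511 = 20651.9793
Life annuity-due factor ä_{x:10} = sum_{k=0}^{9} k_p_x * v^k = 7.829512
APV(future premiums) = 1733 * 7.829512 = 13568.5445
V = 20651.9793 - 13568.5445
= 7083.4349


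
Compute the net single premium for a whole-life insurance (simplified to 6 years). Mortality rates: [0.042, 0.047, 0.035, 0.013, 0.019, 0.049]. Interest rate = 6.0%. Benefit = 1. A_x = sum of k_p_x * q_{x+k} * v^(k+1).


v = 0.943396
Year 0: k_p_x=1.0, q=0.042, term=0.039623
Year 1: k_p_x=0.958, q=0.047, term=0.040073
Year 2: k_p_x=0.912974, q=0.035, term=0.026829
Year 3: k_p_x=0.88102, q=0.013, term=0.009072
Year 4: k_p_x=0.869567, q=0.019, term=0.012346
Year 5: k_p_x=0.853045, q=0.049, term=0.029467
A_x = 0.1574


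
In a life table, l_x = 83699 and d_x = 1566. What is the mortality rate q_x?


q_x = d_x / l_x
= 1566 / 83699
= 0.0187


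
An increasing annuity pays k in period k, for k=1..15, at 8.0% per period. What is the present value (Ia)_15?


(Ia)_n = sum_{k=1}^{n} k * v^k, v = 1/(1+i)
v = 0.925926
Sum computed term by term:
(Ia)_15 = 56.4451


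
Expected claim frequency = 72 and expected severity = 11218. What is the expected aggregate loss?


E[S] = E[N] * E[X]
= 72 * 11218
= 807696


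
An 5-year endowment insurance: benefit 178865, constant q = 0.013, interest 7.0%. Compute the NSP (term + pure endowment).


Term component = 9305.7016
Pure endowment = 5_p_x * v^5 * benefit = 0.936668 * 0.712986 * 178865 = 119451.6744
NSP = 128757.376


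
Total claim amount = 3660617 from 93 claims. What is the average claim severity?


severity = total / number
= 3660617 / 93
= 39361.4731


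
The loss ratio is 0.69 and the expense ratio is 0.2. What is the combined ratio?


Combined ratio = loss ratio + expense ratio
= 0.69 + 0.2
= 0.89


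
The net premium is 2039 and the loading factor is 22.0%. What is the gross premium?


Gross = net * (1 + loading)
= 2039 * (1 + 0.22)
= 2039 * 1.22
= 2487.58


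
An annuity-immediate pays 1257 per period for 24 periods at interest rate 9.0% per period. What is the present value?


PV = PMT * (1 - (1+i)^(-n)) / i
= 1257 * (1 - (1+0.09)^(-24)) / 0.09
= 1257 * (1 - 0.126405) / 0.09
= 1257 * 9.706612
= 12201.211


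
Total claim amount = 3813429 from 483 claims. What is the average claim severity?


severity = total / number
= 3813429 / 483
= 7895.2981


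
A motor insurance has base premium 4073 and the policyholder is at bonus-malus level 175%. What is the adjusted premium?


adjusted = base * BM_level / 100
= 4073 * 175 / 100
= 4073 * 1.75
= 7127.75


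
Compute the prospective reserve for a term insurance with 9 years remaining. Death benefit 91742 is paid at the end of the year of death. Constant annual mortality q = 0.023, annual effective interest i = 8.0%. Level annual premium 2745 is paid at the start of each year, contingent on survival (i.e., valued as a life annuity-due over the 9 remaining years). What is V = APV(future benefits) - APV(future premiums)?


v = 1/(1+i) = 0.925926
APV(future benefits) per unit = sum_{k=0}^{8} k_p_x * q * v^(k+1) = 0.132701
APV(future benefits) = 91742 * 0.132701 = 12174.2584
Life annuity-due factor ä_{x:9} = sum_{k=0}^{8} k_p_x * v^k = 6.231179
APV(future premiums) = 2745 * 6.231179 = 17104.5866
V = 12174.2584 - 17104.5866
= -4930.3281


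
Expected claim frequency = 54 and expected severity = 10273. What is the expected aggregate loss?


E[S] = E[N] * E[X]
= 54 * 10273
= 554742


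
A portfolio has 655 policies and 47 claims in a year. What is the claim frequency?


frequency = claims / policies
= 47 / 655
= 0.0718


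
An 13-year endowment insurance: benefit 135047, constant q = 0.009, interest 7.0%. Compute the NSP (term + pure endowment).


Term component = 9708.7566
Pure endowment = 13_p_x * v^13 * benefit = 0.889114 * 0.414964 * 135047 = 49825.692
NSP = 59534.4486


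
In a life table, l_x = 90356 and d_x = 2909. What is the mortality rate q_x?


q_x = d_x / l_x
= 2909 / 90356
= 0.0322


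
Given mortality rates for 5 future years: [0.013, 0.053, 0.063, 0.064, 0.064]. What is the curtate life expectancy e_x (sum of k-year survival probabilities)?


e_x = sum_{k=1}^{n} k_p_x
k_p_x values:
  1_p_x = 0.987
  2_p_x = 0.934689
  3_p_x = 0.875804
  4_p_x = 0.819752
  5_p_x = 0.767288
e_x = 4.3845


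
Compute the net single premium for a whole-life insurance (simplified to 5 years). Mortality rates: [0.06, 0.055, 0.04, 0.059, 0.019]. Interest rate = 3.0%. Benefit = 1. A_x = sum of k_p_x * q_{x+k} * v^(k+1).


v = 0.970874
Year 0: k_p_x=1.0, q=0.06, term=0.058252
Year 1: k_p_x=0.94, q=0.055, term=0.048732
Year 2: k_p_x=0.8883, q=0.04, term=0.032517
Year 3: k_p_x=0.852768, q=0.059, term=0.044703
Year 4: k_p_x=0.802455, q=0.019, term=0.013152
A_x = 0.1974


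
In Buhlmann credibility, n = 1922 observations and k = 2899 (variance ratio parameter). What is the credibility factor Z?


Z = n / (n + k)
= 1922 / (1922 + 2899)
= 1922 / 4821
= 0.3987


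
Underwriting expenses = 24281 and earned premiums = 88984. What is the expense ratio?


Expense ratio = expenses / premiums
= 24281 / 88984
= 0.2729


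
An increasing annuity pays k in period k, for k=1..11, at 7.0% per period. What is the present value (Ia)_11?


(Ia)_n = sum_{k=1}^{n} k * v^k, v = 1/(1+i)
v = 0.934579
Sum computed term by term:
(Ia)_11 = 39.9652


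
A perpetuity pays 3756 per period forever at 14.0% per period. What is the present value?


PV = PMT / i
= 3756 / 0.14
= 26828.5714


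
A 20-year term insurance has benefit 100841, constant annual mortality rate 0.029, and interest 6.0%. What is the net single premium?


NSP = benefit * sum_{k=0}^{n-1} k_p_x * q * v^(k+1)
With constant q=0.029, v=0.943396
Sum = 0.269443
NSP = 100841 * 0.269443
= 27170.921


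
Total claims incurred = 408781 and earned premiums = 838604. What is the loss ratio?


Loss ratio = claims / premiums
= 408781 / 838604
= 0.4875


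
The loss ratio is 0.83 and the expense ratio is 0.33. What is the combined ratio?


Combined ratio = loss ratio + expense ratio
= 0.83 + 0.33
= 1.16


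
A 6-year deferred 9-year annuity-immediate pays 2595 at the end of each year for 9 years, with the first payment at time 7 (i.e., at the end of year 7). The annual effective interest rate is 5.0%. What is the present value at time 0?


PV at time 6 of the 9-year annuity-immediate:
a_n = 2595 * (1-(1+0.05)^(-9))/0.05 = 18444.7972
Discount back 6 years to time 0:
PV = 18444.7972 * (1+0.05)^(-6)
= 18444.7972 * 0.746215
= 13763.7917


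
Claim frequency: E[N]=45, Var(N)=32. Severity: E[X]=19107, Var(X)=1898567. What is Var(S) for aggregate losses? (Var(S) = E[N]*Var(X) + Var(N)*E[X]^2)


Var(S) = E[N]*Var(X) + Var(N)*E[X]^2
= 45*1898567 + 32*19107^2
= 85435515 + 11682478368
= 1.1768e+10


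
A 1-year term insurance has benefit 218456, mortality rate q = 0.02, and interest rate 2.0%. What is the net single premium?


NSP = benefit * q * v
v = 1/(1+i) = 0.980392
NSP = 218456 * 0.02 * 0.980392
= 4283.451


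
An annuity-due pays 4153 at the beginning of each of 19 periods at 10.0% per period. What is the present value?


PV_due = PMT * (1-(1+i)^(-n))/i * (1+i)
PV_immediate = 34739.5131
PV_due = 34739.5131 * 1.1
= 38213.4645


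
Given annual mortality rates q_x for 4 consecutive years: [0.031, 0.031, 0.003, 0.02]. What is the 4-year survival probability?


p_k = 1 - q_k for each year
Survival = product of (1 - q_k)
= 0.969 * 0.969 * 0.997 * 0.98
= 0.9174


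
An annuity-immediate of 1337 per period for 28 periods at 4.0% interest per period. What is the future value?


FV = PMT * ((1+i)^n - 1) / i
= 1337 * ((1.04)^28 - 1) / 0.04
= 1337 * (2.998703 - 1) / 0.04
= 66806.6584


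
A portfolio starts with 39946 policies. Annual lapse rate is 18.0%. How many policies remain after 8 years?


remaining = initial * (1 - lapse)^years
= 39946 * (1 - 0.18)^8
= 39946 * 0.204414
= 8165.5251


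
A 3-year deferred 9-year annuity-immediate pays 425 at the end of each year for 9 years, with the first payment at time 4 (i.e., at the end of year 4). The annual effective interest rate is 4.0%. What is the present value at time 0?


PV at time 3 of the 9-year annuity-immediate:
a_n = 425 * (1-(1+0.04)^(-9))/0.04 = 3160.0159
Discount back 3 years to time 0:
PV = 3160.0159 * (1+0.04)^(-3)
= 3160.0159 * 0.888996
= 2809.2427


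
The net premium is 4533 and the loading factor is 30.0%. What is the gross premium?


Gross = net * (1 + loading)
= 4533 * (1 + 0.3)
= 4533 * 1.3
= 5892.9


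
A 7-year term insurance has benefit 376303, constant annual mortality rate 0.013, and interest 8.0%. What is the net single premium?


NSP = benefit * sum_{k=0}^{n-1} k_p_x * q * v^(k+1)
With constant q=0.013, v=0.925926
Sum = 0.065361
NSP = 376303 * 0.065361
= 24595.4443


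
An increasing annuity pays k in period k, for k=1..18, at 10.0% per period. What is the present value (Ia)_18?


(Ia)_n = sum_{k=1}^{n} k * v^k, v = 1/(1+i)
v = 0.909091
Sum computed term by term:
(Ia)_18 = 57.841


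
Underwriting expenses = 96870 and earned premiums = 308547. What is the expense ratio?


Expense ratio = expenses / premiums
= 96870 / 308547
= 0.314


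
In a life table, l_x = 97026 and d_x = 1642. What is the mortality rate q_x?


q_x = d_x / l_x
= 1642 / 97026
= 0.0169


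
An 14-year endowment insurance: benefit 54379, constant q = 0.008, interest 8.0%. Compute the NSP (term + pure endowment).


Term component = 3439.4709
Pure endowment = 14_p_x * v^14 * benefit = 0.893642 * 0.340461 * 54379 = 16544.8201
NSP = 19984.291


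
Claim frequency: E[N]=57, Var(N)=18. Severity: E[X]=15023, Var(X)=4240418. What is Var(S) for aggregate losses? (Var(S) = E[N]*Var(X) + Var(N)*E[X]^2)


Var(S) = E[N]*Var(X) + Var(N)*E[X]^2
= 57*4240418 + 18*15023^2
= 241703826 + 4062429522
= 4.3041e+09


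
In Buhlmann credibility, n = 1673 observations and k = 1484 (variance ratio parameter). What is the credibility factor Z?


Z = n / (n + k)
= 1673 / (1673 + 1484)
= 1673 / 3157
= 0.5299


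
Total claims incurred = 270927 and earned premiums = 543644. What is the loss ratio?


Loss ratio = claims / premiums
= 270927 / 543644
= 0.4984


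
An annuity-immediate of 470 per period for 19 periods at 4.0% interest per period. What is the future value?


FV = PMT * ((1+i)^n - 1) / i
= 470 * ((1.04)^19 - 1) / 0.04
= 470 * (2.106849 - 1) / 0.04
= 13005.4778


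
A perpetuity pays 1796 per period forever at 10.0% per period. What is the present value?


PV = PMT / i
= 1796 / 0.1
= 17960.0


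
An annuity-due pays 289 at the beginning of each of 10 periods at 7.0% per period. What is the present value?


PV_due = PMT * (1-(1+i)^(-n))/i * (1+i)
PV_immediate = 2029.8151
PV_due = 2029.8151 * 1.07
= 2171.9021


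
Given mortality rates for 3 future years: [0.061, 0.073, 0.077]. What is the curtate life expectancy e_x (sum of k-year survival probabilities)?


e_x = sum_{k=1}^{n} k_p_x
k_p_x values:
  1_p_x = 0.939
  2_p_x = 0.870453
  3_p_x = 0.803428
e_x = 2.6129


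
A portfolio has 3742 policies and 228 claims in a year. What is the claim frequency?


frequency = claims / policies
= 228 / 3742
= 0.0609


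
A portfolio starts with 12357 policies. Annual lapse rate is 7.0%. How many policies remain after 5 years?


remaining = initial * (1 - lapse)^years
= 12357 * (1 - 0.07)^5
= 12357 * 0.695688
= 8596.6212


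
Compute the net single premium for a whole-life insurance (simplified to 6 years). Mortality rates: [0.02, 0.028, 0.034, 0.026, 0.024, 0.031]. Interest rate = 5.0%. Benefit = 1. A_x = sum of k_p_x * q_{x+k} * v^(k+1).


v = 0.952381
Year 0: k_p_x=1.0, q=0.02, term=0.019048
Year 1: k_p_x=0.98, q=0.028, term=0.024889
Year 2: k_p_x=0.95256, q=0.034, term=0.027977
Year 3: k_p_x=0.920173, q=0.026, term=0.019683
Year 4: k_p_x=0.896248, q=0.024, term=0.016854
Year 5: k_p_x=0.874738, q=0.031, term=0.020235
A_x = 0.1287


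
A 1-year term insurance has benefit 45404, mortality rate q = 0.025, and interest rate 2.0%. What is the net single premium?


NSP = benefit * q * v
v = 1/(1+i) = 0.980392
NSP = 45404 * 0.025 * 0.980392
= 1112.8431


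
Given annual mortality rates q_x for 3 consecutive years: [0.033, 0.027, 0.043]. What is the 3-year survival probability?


p_k = 1 - q_k for each year
Survival = product of (1 - q_k)
= 0.967 * 0.973 * 0.957
= 0.9004


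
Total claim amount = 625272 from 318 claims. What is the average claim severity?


severity = total / number
= 625272 / 318
= 1966.2642


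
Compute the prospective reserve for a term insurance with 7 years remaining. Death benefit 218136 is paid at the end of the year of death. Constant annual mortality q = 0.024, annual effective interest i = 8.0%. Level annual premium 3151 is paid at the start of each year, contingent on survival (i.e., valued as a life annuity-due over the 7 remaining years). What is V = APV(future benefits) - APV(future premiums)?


v = 1/(1+i) = 0.925926
APV(future benefits) per unit = sum_{k=0}^{6} k_p_x * q * v^(k+1) = 0.117174
APV(future benefits) = 218136 * 0.117174 = 25559.854
Life annuity-due factor ä_{x:7} = sum_{k=0}^{6} k_p_x * v^k = 5.272827
APV(future premiums) = 3151 * 5.272827 = 16614.6784
V = 25559.854 - 16614.6784
= 8945.1756


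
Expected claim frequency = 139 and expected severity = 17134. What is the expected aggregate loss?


E[S] = E[N] * E[X]
= 139 * 17134
= 2.3816e+06


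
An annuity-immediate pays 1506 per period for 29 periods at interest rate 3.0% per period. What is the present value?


PV = PMT * (1 - (1+i)^(-n)) / i
= 1506 * (1 - (1+0.03)^(-29)) / 0.03
= 1506 * (1 - 0.424346) / 0.03
= 1506 * 19.188455
= 28897.8126


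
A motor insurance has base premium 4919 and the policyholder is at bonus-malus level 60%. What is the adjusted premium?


adjusted = base * BM_level / 100
= 4919 * 60 / 100
= 4919 * 0.6
= 2951.4


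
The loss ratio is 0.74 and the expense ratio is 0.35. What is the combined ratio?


Combined ratio = loss ratio + expense ratio
= 0.74 + 0.35
= 1.09


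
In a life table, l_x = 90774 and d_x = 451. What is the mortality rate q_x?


q_x = d_x / l_x
= 451 / 90774
= 0.005


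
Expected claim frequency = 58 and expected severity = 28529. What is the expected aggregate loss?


E[S] = E[N] * E[X]
= 58 * 28529
= 1.6547e+06


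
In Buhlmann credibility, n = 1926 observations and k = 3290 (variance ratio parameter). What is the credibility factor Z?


Z = n / (n + k)
= 1926 / (1926 + 3290)
= 1926 / 5216
= 0.3692


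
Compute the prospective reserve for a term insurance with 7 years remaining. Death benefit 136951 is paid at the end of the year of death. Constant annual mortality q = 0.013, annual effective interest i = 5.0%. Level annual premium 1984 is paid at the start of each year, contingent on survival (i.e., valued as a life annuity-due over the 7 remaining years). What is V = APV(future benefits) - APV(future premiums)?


v = 1/(1+i) = 0.952381
APV(future benefits) per unit = sum_{k=0}^{6} k_p_x * q * v^(k+1) = 0.072536
APV(future benefits) = 136951 * 0.072536 = 9933.9283
Life annuity-due factor ä_{x:7} = sum_{k=0}^{6} k_p_x * v^k = 5.858707
APV(future premiums) = 1984 * 5.858707 = 11623.6742
V = 9933.9283 - 11623.6742
= -1689.7459


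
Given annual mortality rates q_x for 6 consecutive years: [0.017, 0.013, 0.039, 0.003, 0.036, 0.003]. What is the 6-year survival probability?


p_k = 1 - q_k for each year
Survival = product of (1 - q_k)
= 0.983 * 0.987 * 0.961 * 0.997 * 0.964 * 0.997
= 0.8934


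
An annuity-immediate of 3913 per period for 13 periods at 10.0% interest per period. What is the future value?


FV = PMT * ((1+i)^n - 1) / i
= 3913 * ((1.1)^13 - 1) / 0.1
= 3913 * (3.452271 - 1) / 0.1
= 95957.3726


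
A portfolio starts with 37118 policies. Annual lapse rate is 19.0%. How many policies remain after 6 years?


remaining = initial * (1 - lapse)^years
= 37118 * (1 - 0.19)^6
= 37118 * 0.28243
= 10483.2195


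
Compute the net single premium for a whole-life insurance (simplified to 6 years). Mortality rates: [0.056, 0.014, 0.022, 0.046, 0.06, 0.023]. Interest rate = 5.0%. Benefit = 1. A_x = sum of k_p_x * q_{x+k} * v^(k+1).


v = 0.952381
Year 0: k_p_x=1.0, q=0.056, term=0.053333
Year 1: k_p_x=0.944, q=0.014, term=0.011987
Year 2: k_p_x=0.930784, q=0.022, term=0.017689
Year 3: k_p_x=0.910307, q=0.046, term=0.03445
Year 4: k_p_x=0.868433, q=0.06, term=0.040826
Year 5: k_p_x=0.816327, q=0.023, term=0.014011
A_x = 0.1723


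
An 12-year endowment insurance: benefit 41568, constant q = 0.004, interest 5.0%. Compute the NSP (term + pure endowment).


Term component = 1445.0593
Pure endowment = 12_p_x * v^12 * benefit = 0.953042 * 0.556837 * 41568 = 22059.7
NSP = 23504.7592


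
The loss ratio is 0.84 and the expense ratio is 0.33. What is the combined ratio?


Combined ratio = loss ratio + expense ratio
= 0.84 + 0.33
= 1.17


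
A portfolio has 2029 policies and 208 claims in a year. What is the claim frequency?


frequency = claims / policies
= 208 / 2029
= 0.1025


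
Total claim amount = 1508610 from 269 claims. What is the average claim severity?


severity = total / number
= 1508610 / 269
= 5608.2156


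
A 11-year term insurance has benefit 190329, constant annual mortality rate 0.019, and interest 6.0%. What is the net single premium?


NSP = benefit * sum_{k=0}^{n-1} k_p_x * q * v^(k+1)
With constant q=0.019, v=0.943396
Sum = 0.137913
NSP = 190329 * 0.137913
= 26248.7557


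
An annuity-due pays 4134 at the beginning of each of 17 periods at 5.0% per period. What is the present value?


PV_due = PMT * (1-(1+i)^(-n))/i * (1+i)
PV_immediate = 46606.9899
PV_due = 46606.9899 * 1.05
= 48937.3394


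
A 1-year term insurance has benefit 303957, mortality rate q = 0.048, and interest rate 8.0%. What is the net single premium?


NSP = benefit * q * v
v = 1/(1+i) = 0.925926
NSP = 303957 * 0.048 * 0.925926
= 13509.2


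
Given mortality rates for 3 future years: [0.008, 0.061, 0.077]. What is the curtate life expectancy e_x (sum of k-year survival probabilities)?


e_x = sum_{k=1}^{n} k_p_x
k_p_x values:
  1_p_x = 0.992
  2_p_x = 0.931488
  3_p_x = 0.859763
e_x = 2.7833


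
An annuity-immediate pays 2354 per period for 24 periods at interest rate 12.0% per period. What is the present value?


PV = PMT * (1 - (1+i)^(-n)) / i
= 2354 * (1 - (1+0.12)^(-24)) / 0.12
= 2354 * (1 - 0.065882) / 0.12
= 2354 * 7.784316
= 18324.2794


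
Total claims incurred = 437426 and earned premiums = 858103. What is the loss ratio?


Loss ratio = claims / premiums
= 437426 / 858103
= 0.5098


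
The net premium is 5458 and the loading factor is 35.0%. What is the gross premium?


Gross = net * (1 + loading)
= 5458 * (1 + 0.35)
= 5458 * 1.35
= 7368.3


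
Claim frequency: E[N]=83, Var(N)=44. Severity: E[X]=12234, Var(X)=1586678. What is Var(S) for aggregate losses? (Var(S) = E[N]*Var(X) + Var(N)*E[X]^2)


Var(S) = E[N]*Var(X) + Var(N)*E[X]^2
= 83*1586678 + 44*12234^2
= 131694274 + 6585513264
= 6.7172e+09


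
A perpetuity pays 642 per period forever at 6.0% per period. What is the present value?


PV = PMT / i
= 642 / 0.06
= 10700.0


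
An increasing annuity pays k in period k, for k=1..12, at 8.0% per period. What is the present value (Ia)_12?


(Ia)_n = sum_{k=1}^{n} k * v^k, v = 1/(1+i)
v = 0.925926
Sum computed term by term:
(Ia)_12 = 42.17


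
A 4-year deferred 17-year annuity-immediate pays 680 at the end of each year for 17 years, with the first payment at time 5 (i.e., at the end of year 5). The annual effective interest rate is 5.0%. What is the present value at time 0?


PV at time 4 of the 17-year annuity-immediate:
a_n = 680 * (1-(1+0.05)^(-17))/0.05 = 7666.365
Discount back 4 years to time 0:
PV = 7666.365 * (1+0.05)^(-4)
= 7666.365 * 0.822702
= 6307.1375


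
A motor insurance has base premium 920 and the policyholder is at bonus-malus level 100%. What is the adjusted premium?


adjusted = base * BM_level / 100
= 920 * 100 / 100
= 920 * 1.0
= 920.0


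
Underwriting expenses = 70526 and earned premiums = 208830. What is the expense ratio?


Expense ratio = expenses / premiums
= 70526 / 208830
= 0.3377


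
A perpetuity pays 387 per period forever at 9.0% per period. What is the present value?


PV = PMT / i
= 387 / 0.09
= 4300.0


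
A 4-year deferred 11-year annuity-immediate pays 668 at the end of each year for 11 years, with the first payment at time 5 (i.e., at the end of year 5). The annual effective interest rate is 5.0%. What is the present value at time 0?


PV at time 4 of the 11-year annuity-immediate:
a_n = 668 * (1-(1+0.05)^(-11))/0.05 = 5548.6847
Discount back 4 years to time 0:
PV = 5548.6847 * (1+0.05)^(-4)
= 5548.6847 * 0.822702
= 4564.9166


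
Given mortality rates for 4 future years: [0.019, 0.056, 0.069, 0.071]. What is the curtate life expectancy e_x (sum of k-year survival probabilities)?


e_x = sum_{k=1}^{n} k_p_x
k_p_x values:
  1_p_x = 0.981
  2_p_x = 0.926064
  3_p_x = 0.862166
  4_p_x = 0.800952
e_x = 3.5702


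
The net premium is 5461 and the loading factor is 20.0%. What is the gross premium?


Gross = net * (1 + loading)
= 5461 * (1 + 0.2)
= 5461 * 1.2
= 6553.2


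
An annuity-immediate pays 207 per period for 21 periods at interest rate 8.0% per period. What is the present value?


PV = PMT * (1 - (1+i)^(-n)) / i
= 207 * (1 - (1+0.08)^(-21)) / 0.08
= 207 * (1 - 0.198656) / 0.08
= 207 * 10.016803
= 2073.4783


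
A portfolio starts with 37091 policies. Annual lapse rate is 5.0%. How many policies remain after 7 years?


remaining = initial * (1 - lapse)^years
= 37091 * (1 - 0.05)^7
= 37091 * 0.698337
= 25902.0286


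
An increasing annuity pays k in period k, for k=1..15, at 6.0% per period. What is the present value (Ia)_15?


(Ia)_n = sum_{k=1}^{n} k * v^k, v = 1/(1+i)
v = 0.943396
Sum computed term by term:
(Ia)_15 = 67.2668


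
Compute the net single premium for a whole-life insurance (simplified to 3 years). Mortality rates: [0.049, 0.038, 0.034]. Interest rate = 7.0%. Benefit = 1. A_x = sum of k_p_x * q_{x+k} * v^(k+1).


v = 0.934579
Year 0: k_p_x=1.0, q=0.049, term=0.045794
Year 1: k_p_x=0.951, q=0.038, term=0.031564
Year 2: k_p_x=0.914862, q=0.034, term=0.025391
A_x = 0.1027


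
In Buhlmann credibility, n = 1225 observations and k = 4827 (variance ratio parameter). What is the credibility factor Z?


Z = n / (n + k)
= 1225 / (1225 + 4827)
= 1225 / 6052
= 0.2024


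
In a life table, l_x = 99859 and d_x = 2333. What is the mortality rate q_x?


q_x = d_x / l_x
= 2333 / 99859
= 0.0234


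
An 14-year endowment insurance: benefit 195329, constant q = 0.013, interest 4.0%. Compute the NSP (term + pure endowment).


Term component = 24874.8589
Pure endowment = 14_p_x * v^14 * benefit = 0.832607 * 0.577475 * 195329 = 93916.1139
NSP = 118790.9728
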